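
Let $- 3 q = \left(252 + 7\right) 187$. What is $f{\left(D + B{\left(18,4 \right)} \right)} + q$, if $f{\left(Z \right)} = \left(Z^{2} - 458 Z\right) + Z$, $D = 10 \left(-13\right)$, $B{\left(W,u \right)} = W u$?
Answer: $\frac{41177}{3} \approx 13726.0$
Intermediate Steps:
$D = -130$
$f{\left(Z \right)} = Z^{2} - 457 Z$
$q = - \frac{48433}{3}$ ($q = - \frac{\left(252 + 7\right) 187}{3} = - \frac{259 \cdot 187}{3} = \left(- \frac{1}{3}\right) 48433 = - \frac{48433}{3} \approx -16144.0$)
$f{\left(D + B{\left(18,4 \right)} \right)} + q = \left(-130 + 18 \cdot 4\right) \left(-457 + \left(-130 + 18 \cdot 4\right)\right) - \frac{48433}{3} = \left(-130 + 72\right) \left(-457 + \left(-130 + 72\right)\right) - \frac{48433}{3} = - 58 \left(-457 - 58\right) - \frac{48433}{3} = \left(-58\right) \left(-515\right) - \frac{48433}{3} = 29870 - \frac{48433}{3} = \frac{41177}{3}$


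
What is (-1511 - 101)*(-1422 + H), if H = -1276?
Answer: 4349176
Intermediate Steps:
(-1511 - 101)*(-1422 + H) = (-1511 - 101)*(-1422 - 1276) = -1612*(-2698) = 4349176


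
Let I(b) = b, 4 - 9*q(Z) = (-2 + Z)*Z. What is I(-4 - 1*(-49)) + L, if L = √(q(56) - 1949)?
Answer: 45 + I*√20561/3 ≈ 45.0 + 47.797*I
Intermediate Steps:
q(Z) = 4/9 - Z*(-2 + Z)/9 (q(Z) = 4/9 - (-2 + Z)*Z/9 = 4/9 - Z*(-2 + Z)/9)
L = I*√20561/3 (L = √((4/9 - ⅑*56² + (2/9)*56) - 1949) = √((4/9 - ⅑*3136 + 112/9) - 1949) = √((4/9 - 3136/9 + 112/9) - 1949) = √(-3020/9 - 1949) = √(-20561/9) = I*√20561/3 ≈ 47.797*I)
I(-4 - 1*(-49)) + L = (-4 - 1*(-49)) + I*√20561/3 = (-4 + 49) + I*√20561/3 = 45 + I*√20561/3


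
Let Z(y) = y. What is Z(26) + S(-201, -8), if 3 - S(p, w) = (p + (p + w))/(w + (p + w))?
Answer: 5883/217 ≈ 27.111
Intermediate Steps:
S(p, w) = 3 - (w + 2*p)/(p + 2*w) (S(p, w) = 3 - (p + (p + w))/(w + (p + w)) = 3 - (w + 2*p)/(p + 2*w))
Z(26) + S(-201, -8) = 26 + (-201 + 5*(-8))/(-201 + 2*(-8)) = 26 + (-201 - 40)/(-201 - 16) = 26 - 241/(-217) = 26 - 1/217*(-241) = 26 + 241/217 = 5883/217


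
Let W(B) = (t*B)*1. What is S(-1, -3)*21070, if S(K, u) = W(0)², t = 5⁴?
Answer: 0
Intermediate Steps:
t = 625
W(B) = 625*B (W(B) = (625*B)*1 = 625*B)
S(K, u) = 0 (S(K, u) = (625*0)² = 0² = 0)
S(-1, -3)*21070 = 0*21070 = 0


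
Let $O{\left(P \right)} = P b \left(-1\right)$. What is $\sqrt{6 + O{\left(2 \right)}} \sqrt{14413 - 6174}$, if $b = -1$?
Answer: $2 \sqrt{16478} \approx 256.73$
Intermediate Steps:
$O{\left(P \right)} = P$ ($O{\left(P \right)} = P \left(-1\right) \left(-1\right) = - P \left(-1\right) = P$)
$\sqrt{6 + O{\left(2 \right)}} \sqrt{14413 - 6174} = \sqrt{6 + 2} \sqrt{14413 - 6174} = \sqrt{8} \sqrt{8239} = 2 \sqrt{2} \sqrt{8239} = 2 \sqrt{16478}$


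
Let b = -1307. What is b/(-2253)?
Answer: 1307/2253 ≈ 0.58012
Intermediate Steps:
b/(-2253) = -1307/(-2253) = -1307*(-1/2253) = 1307/2253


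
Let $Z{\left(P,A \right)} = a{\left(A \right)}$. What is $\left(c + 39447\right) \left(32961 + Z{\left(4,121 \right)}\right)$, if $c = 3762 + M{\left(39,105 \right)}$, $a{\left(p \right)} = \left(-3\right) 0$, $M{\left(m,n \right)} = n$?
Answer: $1427672754$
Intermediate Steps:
$a{\left(p \right)} = 0$
$Z{\left(P,A \right)} = 0$
$c = 3867$ ($c = 3762 + 105 = 3867$)
$\left(c + 39447\right) \left(32961 + Z{\left(4,121 \right)}\right) = \left(3867 + 39447\right) \left(32961 + 0\right) = 43314 \cdot 32961 = 1427672754$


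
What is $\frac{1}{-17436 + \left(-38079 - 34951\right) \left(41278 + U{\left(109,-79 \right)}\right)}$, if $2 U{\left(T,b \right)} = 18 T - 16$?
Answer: $- \frac{1}{3085607966} \approx -3.2409 \cdot 10^{-10}$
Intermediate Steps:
$U{\left(T,b \right)} = -8 + 9 T$ ($U{\left(T,b \right)} = \frac{18 T - 16}{2} = \frac{-16 + 18 T}{2} = -8 + 9 T$)
$\frac{1}{-17436 + \left(-38079 - 34951\right) \left(41278 + U{\left(109,-79 \right)}\right)} = \frac{1}{-17436 + \left(-38079 - 34951\right) \left(41278 + \left(-8 + 9 \cdot 109\right)\right)} = \frac{1}{-17436 - 73030 \left(41278 + \left(-8 + 981\right)\right)} = \frac{1}{-17436 - 73030 \left(41278 + 973\right)} = \frac{1}{-17436 - 3085590530} = \frac{1}{-3085607966} = - \frac{1}{3085607966}$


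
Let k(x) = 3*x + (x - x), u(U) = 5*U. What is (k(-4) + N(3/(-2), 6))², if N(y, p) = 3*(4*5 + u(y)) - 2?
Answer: 2209/4 ≈ 552.25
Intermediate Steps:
k(x) = 3*x (k(x) = 3*x + 0 = 3*x)
N(y, p) = 58 + 15*y (N(y, p) = 3*(4*5 + 5*y) - 2 = 3*(20 + 5*y) - 2 = (60 + 15*y) - 2 = 58 + 15*y)
(k(-4) + N(3/(-2), 6))² = (3*(-4) + (58 + 15*(3/(-2))))² = (-12 + (58 + 15*(3*(-½))))² = (-12 + (58 + 15*(-3/2)))² = (-12 + (58 - 45/2))² = (-12 + 71/2)² = (47/2)² = 2209/4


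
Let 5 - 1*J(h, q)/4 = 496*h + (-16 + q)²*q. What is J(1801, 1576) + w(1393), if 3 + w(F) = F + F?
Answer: -15344984781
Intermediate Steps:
w(F) = -3 + 2*F (w(F) = -3 + (F + F) = -3 + 2*F)
J(h, q) = 20 - 1984*h - 4*q*(-16 + q)² (J(h, q) = 20 - 4*(496*h + (-16 + q)²*q) = 20 - 4*(496*h + q*(-16 + q)²) = 20 + (-1984*h - 4*q*(-16 + q)²) = 20 - 1984*h - 4*q*(-16 + q)²)
J(1801, 1576) + w(1393) = (20 - 1984*1801 - 4*1576*(-16 + 1576)²) + (-3 + 2*1393) = (20 - 3573184 - 4*1576*1560²) + (-3 + 2786) = (20 - 3573184 - 4*1576*2433600) + 2783 = (20 - 3573184 - 15341414400) + 2783 = -15344987564 + 2783 = -15344984781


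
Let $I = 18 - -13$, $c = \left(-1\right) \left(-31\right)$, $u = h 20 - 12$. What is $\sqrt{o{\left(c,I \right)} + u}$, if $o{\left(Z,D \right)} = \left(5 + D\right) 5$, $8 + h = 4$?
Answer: $2 \sqrt{22} \approx 9.3808$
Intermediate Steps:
$h = -4$ ($h = -8 + 4 = -4$)
$u = -92$ ($u = \left(-4\right) 20 - 12 = -80 - 12 = -92$)
$c = 31$
$I = 31$ ($I = 18 + 13 = 31$)
$o{\left(Z,D \right)} = 25 + 5 D$
$\sqrt{o{\left(c,I \right)} + u} = \sqrt{\left(25 + 5 \cdot 31\right) - 92} = \sqrt{\left(25 + 155\right) - 92} = \sqrt{180 - 92} = \sqrt{88} = 2 \sqrt{22}$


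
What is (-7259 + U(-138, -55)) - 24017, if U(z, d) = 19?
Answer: -31257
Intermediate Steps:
(-7259 + U(-138, -55)) - 24017 = (-7259 + 19) - 24017 = -7240 - 24017 = -31257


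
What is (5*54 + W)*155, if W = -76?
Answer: 30070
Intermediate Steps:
(5*54 + W)*155 = (5*54 - 76)*155 = (270 - 76)*155 = 194*155 = 30070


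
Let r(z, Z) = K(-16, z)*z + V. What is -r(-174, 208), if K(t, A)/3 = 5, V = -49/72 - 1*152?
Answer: 198913/72 ≈ 2762.7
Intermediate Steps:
V = -10993/72 (V = -49*1/72 - 152 = -49/72 - 152 = -10993/72 ≈ -152.68)
K(t, A) = 15 (K(t, A) = 3*5 = 15)
r(z, Z) = -10993/72 + 15*z (r(z, Z) = 15*z - 10993/72 = -10993/72 + 15*z)
-r(-174, 208) = -(-10993/72 + 15*(-174)) = -(-10993/72 - 2610) = -1*(-198913/72) = 198913/72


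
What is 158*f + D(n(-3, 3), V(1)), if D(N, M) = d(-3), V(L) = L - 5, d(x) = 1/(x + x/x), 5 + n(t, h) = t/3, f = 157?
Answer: 49611/2 ≈ 24806.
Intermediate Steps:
n(t, h) = -5 + t/3
d(x) = 1/(1 + x) (d(x) = 1/(x + 1) = 1/(1 + x))
V(L) = -5 + L
D(N, M) = -½ (D(N, M) = 1/(1 - 3) = 1/(-2) = -½)
158*f + D(n(-3, 3), V(1)) = 158*157 - ½ = 24806 - ½ = 49611/2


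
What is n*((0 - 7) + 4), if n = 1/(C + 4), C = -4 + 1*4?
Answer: -3/4 ≈ -0.75000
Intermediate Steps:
C = 0 (C = -4 + 4 = 0)
n = 1/4 (n = 1/(0 + 4) = 1/4 ≈ 0.25000)
n*((0 - 7) + 4) = ((0 - 7) + 4)/4 = (-7 + 4)/4 = (1/4)*(-3) = -3/4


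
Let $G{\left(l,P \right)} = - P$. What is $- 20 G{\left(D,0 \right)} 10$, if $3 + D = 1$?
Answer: $0$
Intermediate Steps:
$D = -2$ ($D = -3 + 1 = -2$)
$- 20 G{\left(D,0 \right)} 10 = - 20 \left(\left(-1\right) 0\right) 10 = - 20 \cdot 0 \cdot 10 = - 0 \cdot 10 = \left(-1\right) 0 = 0$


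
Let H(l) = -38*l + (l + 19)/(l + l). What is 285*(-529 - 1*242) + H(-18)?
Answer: -7885837/36 ≈ -2.1905e+5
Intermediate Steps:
H(l) = -38*l + (19 + l)/(2*l) (H(l) = -38*l + (19 + l)/((2*l)) = -38*l + (19 + l)*(1/(2*l)) = -38*l + (19 + l)/(2*l))
285*(-529 - 1*242) + H(-18) = 285*(-529 - 1*242) + (½)*(19 - 1*(-18)*(-1 + 76*(-18)))/(-18) = 285*(-529 - 242) + (½)*(-1/18)*(19 - 1*(-18)*(-1 - 1368)) = 285*(-771) + (½)*(-1/18)*(19 - 1*(-18)*(-1369)) = -219735 + (½)*(-1/18)*(19 - 24642) = -219735 + (½)*(-1/18)*(-24623) = -219735 + 24623/36 = -7885837/36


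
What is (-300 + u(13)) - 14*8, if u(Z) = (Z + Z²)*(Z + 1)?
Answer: 2136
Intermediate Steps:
u(Z) = (1 + Z)*(Z + Z²) (u(Z) = (Z + Z²)*(1 + Z) = (1 + Z)*(Z + Z²))
(-300 + u(13)) - 14*8 = (-300 + 13*(1 + 13² + 2*13)) - 14*8 = (-300 + 13*(1 + 169 + 26)) - 112 = (-300 + 13*196) - 112 = (-300 + 2548) - 112 = 2248 - 112 = 2136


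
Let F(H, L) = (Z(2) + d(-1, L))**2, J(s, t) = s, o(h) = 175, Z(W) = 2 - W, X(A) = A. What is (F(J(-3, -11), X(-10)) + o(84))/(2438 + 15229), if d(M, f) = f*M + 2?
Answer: 319/17667 ≈ 0.018056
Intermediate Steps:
d(M, f) = 2 + M*f (d(M, f) = M*f + 2 = 2 + M*f)
F(H, L) = (2 - L)**2 (F(H, L) = ((2 - 1*2) + (2 - L))**2 = ((2 - 2) + (2 - L))**2 = (0 + (2 - L))**2 = (2 - L)**2)
(F(J(-3, -11), X(-10)) + o(84))/(2438 + 15229) = ((-2 - 10)**2 + 175)/(2438 + 15229) = ((-12)**2 + 175)/17667 = (144 + 175)*(1/17667) = 319*(1/17667) = 319/17667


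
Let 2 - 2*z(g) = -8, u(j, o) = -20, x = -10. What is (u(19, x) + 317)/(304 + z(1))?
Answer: 99/103 ≈ 0.96117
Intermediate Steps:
z(g) = 5 (z(g) = 1 - 1/2*(-8) = 1 + 4 = 5)
(u(19, x) + 317)/(304 + z(1)) = (-20 + 317)/(304 + 5) = 297/309 = 297*(1/309) = 99/103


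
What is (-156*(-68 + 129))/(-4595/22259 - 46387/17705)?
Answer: 312517806835/92823559 ≈ 3366.8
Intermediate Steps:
(-156*(-68 + 129))/(-4595/22259 - 46387/17705) = (-156*61)/(-4595*1/22259 - 46387*1/17705) = -9516/(-4595/22259 - 46387/17705) = -9516/(-1113882708/394095595) = -9516*(-394095595/1113882708) = 312517806835/92823559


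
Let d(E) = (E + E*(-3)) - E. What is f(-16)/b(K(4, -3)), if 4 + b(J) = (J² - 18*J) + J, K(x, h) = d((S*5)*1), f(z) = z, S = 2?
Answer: -8/703 ≈ -0.011380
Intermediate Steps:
d(E) = -3*E (d(E) = (E - 3*E) - E = -2*E - E = -3*E)
K(x, h) = -30 (K(x, h) = -3*2*5 = -30)
b(J) = -4 + J² - 17*J (b(J) = -4 + ((J² - 18*J) + J) = -4 + (J² - 17*J) = -4 + J² - 17*J)
f(-16)/b(K(4, -3)) = -16/(-4 + (-30)² - 17*(-30)) = -16/(-4 + 900 + 510) = -16/1406 = -16*1/1406 = -8/703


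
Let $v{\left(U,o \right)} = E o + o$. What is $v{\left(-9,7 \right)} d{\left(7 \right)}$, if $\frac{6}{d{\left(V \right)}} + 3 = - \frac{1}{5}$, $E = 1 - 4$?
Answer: $\frac{105}{4} \approx 26.25$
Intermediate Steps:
$E = -3$ ($E = 1 - 4 = -3$)
$d{\left(V \right)} = - \frac{15}{8}$ ($d{\left(V \right)} = \frac{6}{-3 - \frac{1}{5}} = \frac{6}{- \frac{16}{5}} = 6 \left(- \frac{5}{16}\right) = - \frac{15}{8}$)
$v{\left(U,o \right)} = - 2 o$ ($v{\left(U,o \right)} = - 3 o + o = - 2 o$)
$v{\left(-9,7 \right)} d{\left(7 \right)} = \left(-2\right) 7 \left(- \frac{15}{8}\right) = \left(-14\right) \left(- \frac{15}{8}\right) = \frac{105}{4}$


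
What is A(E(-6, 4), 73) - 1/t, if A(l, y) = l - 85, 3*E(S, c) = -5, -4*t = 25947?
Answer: -2248736/25947 ≈ -86.667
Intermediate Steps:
t = -25947/4 (t = -1/4*25947 = -25947/4 ≈ -6486.8)
E(S, c) = -5/3 (E(S, c) = (1/3)*(-5) = -5/3)
A(l, y) = -85 + l
A(E(-6, 4), 73) - 1/t = (-85 - 5/3) - 1/(-25947/4) = -260/3 - 1*(-4/25947) = -260/3 + 4/25947 = -2248736/25947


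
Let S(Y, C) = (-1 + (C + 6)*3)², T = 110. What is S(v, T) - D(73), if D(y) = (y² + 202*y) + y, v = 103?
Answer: 100261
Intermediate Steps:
D(y) = y² + 203*y
S(Y, C) = (17 + 3*C)² (S(Y, C) = (-1 + (6 + C)*3)² = (-1 + (18 + 3*C))² = (17 + 3*C)²)
S(v, T) - D(73) = (17 + 3*110)² - 73*(203 + 73) = (17 + 330)² - 73*276 = 347² - 1*20148 = 120409 - 20148 = 100261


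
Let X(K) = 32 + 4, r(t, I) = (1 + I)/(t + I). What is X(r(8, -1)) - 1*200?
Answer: -164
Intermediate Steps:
r(t, I) = (1 + I)/(I + t)
X(K) = 36
X(r(8, -1)) - 1*200 = 36 - 1*200 = 36 - 200 = -164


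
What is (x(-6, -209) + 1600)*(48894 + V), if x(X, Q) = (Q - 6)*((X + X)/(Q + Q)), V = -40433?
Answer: 2818443710/209 ≈ 1.3485e+7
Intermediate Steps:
x(X, Q) = X*(-6 + Q)/Q (x(X, Q) = (-6 + Q)*((2*X)/((2*Q))) = (-6 + Q)*((2*X)*(1/(2*Q))) = (-6 + Q)*(X/Q) = X*(-6 + Q)/Q)
(x(-6, -209) + 1600)*(48894 + V) = (-6*(-6 - 209)/(-209) + 1600)*(48894 - 40433) = (-6*(-1/209)*(-215) + 1600)*8461 = (-1290/209 + 1600)*8461 = (333110/209)*8461 = 2818443710/209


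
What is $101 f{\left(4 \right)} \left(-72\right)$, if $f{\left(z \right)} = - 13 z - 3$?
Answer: $399960$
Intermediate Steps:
$f{\left(z \right)} = -3 - 13 z$
$101 f{\left(4 \right)} \left(-72\right) = 101 \left(-3 - 52\right) \left(-72\right) = 101 \left(-55\right) \left(-72\right) = \left(-5555\right) \left(-72\right) = 399960$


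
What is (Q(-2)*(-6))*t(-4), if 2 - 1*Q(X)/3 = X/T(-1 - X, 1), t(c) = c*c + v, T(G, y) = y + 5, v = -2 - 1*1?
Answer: -546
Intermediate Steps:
v = -3 (v = -2 - 1 = -3)
T(G, y) = 5 + y
t(c) = -3 + c**2 (t(c) = c*c - 3 = c**2 - 3 = -3 + c**2)
Q(X) = 6 - X/2 (Q(X) = 6 - 3*X/(5 + 1) = 6 - 3*X/6 = 6 - X/2)
(Q(-2)*(-6))*t(-4) = ((6 - 1/2*(-2))*(-6))*(-3 + (-4)**2) = ((6 + 1)*(-6))*(-3 + 16) = (7*(-6))*13 = -42*13 = -546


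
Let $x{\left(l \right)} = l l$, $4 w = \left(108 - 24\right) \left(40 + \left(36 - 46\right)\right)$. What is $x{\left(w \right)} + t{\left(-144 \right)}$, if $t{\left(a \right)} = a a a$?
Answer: $-2589084$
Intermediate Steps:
$w = 630$ ($w = \frac{\left(108 - 24\right) \left(40 + \left(36 - 46\right)\right)}{4} = \frac{84 \left(40 - 10\right)}{4} = \frac{84 \cdot 30}{4} = \frac{1}{4} \cdot 2520 = 630$)
$x{\left(l \right)} = l^{2}$
$t{\left(a \right)} = a^{3}$ ($t{\left(a \right)} = a^{2} a = a^{3}$)
$x{\left(w \right)} + t{\left(-144 \right)} = 630^{2} + \left(-144\right)^{3} = 396900 - 2985984 = -2589084$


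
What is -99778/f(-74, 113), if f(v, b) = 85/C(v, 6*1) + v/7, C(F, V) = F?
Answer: 51685004/6071 ≈ 8513.4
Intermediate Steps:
f(v, b) = 85/v + v/7
-99778/f(-74, 113) = -99778/(85/(-74) + (1/7)*(-74)) = -99778/(85*(-1/74) - 74/7) = -99778/(-85/74 - 74/7) = -99778/(-6071/518) = -99778*(-518/6071) = 51685004/6071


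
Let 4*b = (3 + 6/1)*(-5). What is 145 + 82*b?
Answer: -1555/2 ≈ -777.50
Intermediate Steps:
b = -45/4 (b = ((3 + 6/1)*(-5))/4 = ((3 + 6*1)*(-5))/4 = ((3 + 6)*(-5))/4 = (9*(-5))/4 = (¼)*(-45) = -45/4 ≈ -11.250)
145 + 82*b = 145 + 82*(-45/4) = 145 - 1845/2 = -1555/2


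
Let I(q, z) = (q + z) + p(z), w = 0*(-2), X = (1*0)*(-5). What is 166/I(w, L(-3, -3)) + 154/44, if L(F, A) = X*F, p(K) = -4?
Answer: -38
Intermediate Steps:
X = 0 (X = 0*(-5) = 0)
L(F, A) = 0 (L(F, A) = 0*F = 0)
w = 0
I(q, z) = -4 + q + z (I(q, z) = (q + z) - 4 = -4 + q + z)
166/I(w, L(-3, -3)) + 154/44 = 166/(-4 + 0 + 0) + 154/44 = 166/(-4) + 154*(1/44) = 166*(-¼) + 7/2 = -83/2 + 7/2 = -38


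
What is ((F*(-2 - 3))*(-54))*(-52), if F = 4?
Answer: -56160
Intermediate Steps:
((F*(-2 - 3))*(-54))*(-52) = ((4*(-2 - 3))*(-54))*(-52) = ((4*(-5))*(-54))*(-52) = -20*(-54)*(-52) = 1080*(-52) = -56160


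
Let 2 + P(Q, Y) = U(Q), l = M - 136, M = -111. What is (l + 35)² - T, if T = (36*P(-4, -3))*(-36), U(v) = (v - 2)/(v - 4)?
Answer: 43324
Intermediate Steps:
U(v) = (-2 + v)/(-4 + v)
l = -247 (l = -111 - 136 = -247)
P(Q, Y) = -2 + (-2 + Q)/(-4 + Q)
T = 1620 (T = (36*((6 - 1*(-4))/(-4 - 4)))*(-36) = (36*((6 + 4)/(-8)))*(-36) = (36*(-⅛*10))*(-36) = (36*(-5/4))*(-36) = -45*(-36) = 1620)
(l + 35)² - T = (-247 + 35)² - 1*1620 = (-212)² - 1620 = 44944 - 1620 = 43324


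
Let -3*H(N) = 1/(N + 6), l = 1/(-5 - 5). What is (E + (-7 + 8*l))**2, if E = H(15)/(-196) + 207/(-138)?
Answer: 329679227329/3811827600 ≈ 86.489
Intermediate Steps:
l = -1/10 (l = 1/(-10) = -1/10 ≈ -0.10000)
H(N) = -1/(3*(6 + N)) (H(N) = -1/(3*(N + 6)) = -1/(3*(6 + N)))
E = -18521/12348 (E = -1/(18 + 3*15)/(-196) + 207/(-138) = -1/(18 + 45)*(-1/196) + 207*(-1/138) = -1/63*(-1/196) - 3/2 = 1/12348 - 3/2 = -18521/12348 ≈ -1.4999)
(E + (-7 + 8*l))**2 = (-18521/12348 + (-7 + 8*(-1/10)))**2 = (-18521/12348 + (-7 - 4/5))**2 = (-18521/12348 - 39/5)**2 = (-574177/61740)**2 = 329679227329/3811827600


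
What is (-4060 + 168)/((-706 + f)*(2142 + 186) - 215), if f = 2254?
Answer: -3892/3603529 ≈ -0.0010801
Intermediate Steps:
(-4060 + 168)/((-706 + f)*(2142 + 186) - 215) = (-4060 + 168)/((-706 + 2254)*(2142 + 186) - 215) = -3892/(1548*2328 - 215) = -3892/(3603744 - 215) = -3892/3603529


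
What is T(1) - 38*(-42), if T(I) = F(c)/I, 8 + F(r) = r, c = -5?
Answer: 1583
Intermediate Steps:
F(r) = -8 + r
T(I) = -13/I (T(I) = (-8 - 5)/I = -13/I)
T(1) - 38*(-42) = -13/1 - 38*(-42) = -13*1 + 1596 = -13 + 1596 = 1583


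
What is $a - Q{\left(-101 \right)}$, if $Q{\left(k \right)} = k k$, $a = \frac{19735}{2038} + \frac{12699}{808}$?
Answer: $- \frac{8378100531}{823352} \approx -10176.0$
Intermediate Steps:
$a = \frac{20913221}{823352}$ ($a = 19735 \cdot \frac{1}{2038} + 12699 \cdot \frac{1}{808} = \frac{19735}{2038} + \frac{12699}{808} = \frac{20913221}{823352} \approx 25.4$)
$Q{\left(k \right)} = k^{2}$
$a - Q{\left(-101 \right)} = \frac{20913221}{823352} - \left(-101\right)^{2} = \frac{20913221}{823352} - 10201 = - \frac{8378100531}{823352}$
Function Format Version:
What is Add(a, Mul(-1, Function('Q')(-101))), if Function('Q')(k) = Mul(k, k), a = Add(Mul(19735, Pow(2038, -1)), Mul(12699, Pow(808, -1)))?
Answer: Rational(-8378100531, 823352) ≈ -10176.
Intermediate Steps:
a = Rational(20913221, 823352) (a = Add(Mul(19735, Rational(1, 2038)), Mul(12699, Rational(1, 808))) = Add(Rational(19735, 2038), Rational(12699, 808)) = Rational(20913221, 823352) ≈ 25.400)
Function('Q')(k) = Pow(k, 2)
Add(a, Mul(-1, Function('Q')(-101))) = Add(Rational(20913221, 823352), Mul(-1, Pow(-101, 2))) = Add(Rational(20913221, 823352), Mul(-1, 10201)) = Add(Rational(20913221, 823352), -10201) = Rational(-8378100531, 823352)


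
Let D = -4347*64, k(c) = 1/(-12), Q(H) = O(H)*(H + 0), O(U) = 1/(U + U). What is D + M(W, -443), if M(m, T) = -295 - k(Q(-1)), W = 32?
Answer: -3342035/12 ≈ -2.7850e+5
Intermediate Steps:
O(U) = 1/(2*U)
Q(H) = 1/2 (Q(H) = (1/(2*H))*(H + 0) = (1/(2*H))*H = 1/2)
k(c) = -1/12
D = -278208
M(m, T) = -3539/12 (M(m, T) = -295 - 1*(-1/12) = -295 + 1/12 = -3539/12)
D + M(W, -443) = -278208 - 3539/12 = -3342035/12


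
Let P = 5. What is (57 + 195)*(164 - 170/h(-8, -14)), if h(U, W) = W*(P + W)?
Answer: 40988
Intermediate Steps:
h(U, W) = W*(5 + W)
(57 + 195)*(164 - 170/h(-8, -14)) = (57 + 195)*(164 - 170*(-1/(14*(5 - 14)))) = 252*(164 - 170/((-14*(-9)))) = 252*(164 - 170/126) = 252*(164 - 170*1/126) = 252*(164 - 85/63) = 252*(10247/63) = 40988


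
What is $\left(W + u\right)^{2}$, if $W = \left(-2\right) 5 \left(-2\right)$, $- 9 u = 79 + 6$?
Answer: $\frac{9025}{81} \approx 111.42$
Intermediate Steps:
$u = - \frac{85}{9}$ ($u = - \frac{79 + 6}{9} = \left(- \frac{1}{9}\right) 85 = - \frac{85}{9} \approx -9.4444$)
$W = 20$ ($W = \left(-10\right) \left(-2\right) = 20$)
$\left(W + u\right)^{2} = \left(20 - \frac{85}{9}\right)^{2} = \left(\frac{95}{9}\right)^{2} = \frac{9025}{81}$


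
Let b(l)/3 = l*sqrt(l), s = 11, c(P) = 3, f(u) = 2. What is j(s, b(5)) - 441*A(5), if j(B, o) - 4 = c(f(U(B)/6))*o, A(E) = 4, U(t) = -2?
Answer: -1760 + 45*sqrt(5) ≈ -1659.4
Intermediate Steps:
b(l) = 3*l**(3/2) (b(l) = 3*(l*sqrt(l)) = 3*l**(3/2))
j(B, o) = 4 + 3*o
j(s, b(5)) - 441*A(5) = (4 + 3*(3*5**(3/2))) - 441*4 = (4 + 3*(3*(5*sqrt(5)))) - 1764 = (4 + 3*(15*sqrt(5))) - 1764 = (4 + 45*sqrt(5)) - 1764 = -1760 + 45*sqrt(5)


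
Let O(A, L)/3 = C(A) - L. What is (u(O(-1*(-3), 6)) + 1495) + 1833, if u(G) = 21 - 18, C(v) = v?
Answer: 3331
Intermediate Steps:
O(A, L) = -3*L + 3*A (O(A, L) = 3*(A - L) = -3*L + 3*A)
u(G) = 3
(u(O(-1*(-3), 6)) + 1495) + 1833 = (3 + 1495) + 1833 = 1498 + 1833 = 3331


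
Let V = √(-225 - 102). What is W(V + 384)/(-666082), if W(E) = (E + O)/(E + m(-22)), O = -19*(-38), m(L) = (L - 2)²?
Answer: (-√327 + 1106*I)/(666082*(√327 - 960*I)) ≈ -1.7296e-6 + 4.2993e-9*I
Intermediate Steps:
m(L) = (-2 + L)²
V = I*√327 (V = √(-327) = I*√327 ≈ 18.083*I)
O = 722
W(E) = (722 + E)/(576 + E) (W(E) = (E + 722)/(E + (-2 - 22)²) = (722 + E)/(E + (-24)²) = (722 + E)/(E + 576) = (722 + E)/(576 + E))
W(V + 384)/(-666082) = ((722 + (I*√327 + 384))/(576 + (I*√327 + 384)))/(-666082) = ((722 + (384 + I*√327))/(576 + (384 + I*√327)))*(-1/666082) = ((1106 + I*√327)/(960 + I*√327))*(-1/666082) = -(1106 + I*√327)/(666082*(960 + I*√327))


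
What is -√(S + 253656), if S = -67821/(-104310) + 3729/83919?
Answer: -√1983117425299784304810/88420110 ≈ -503.64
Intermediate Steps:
S = 61418611/88420110 (S = -67821*(-1/104310) + 3729*(1/83919) = 22607/34770 + 113/2543 = 61418611/88420110 ≈ 0.69462)
-√(S + 253656) = -√(61418611/88420110 + 253656) = -√(22428352840771/88420110) = -√1983117425299784304810/88420110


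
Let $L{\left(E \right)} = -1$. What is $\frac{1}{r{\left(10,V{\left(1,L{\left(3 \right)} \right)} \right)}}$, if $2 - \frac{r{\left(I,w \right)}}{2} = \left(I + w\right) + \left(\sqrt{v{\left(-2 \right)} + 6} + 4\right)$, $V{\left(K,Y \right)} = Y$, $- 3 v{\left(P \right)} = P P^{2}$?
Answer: $- \frac{33}{674} + \frac{\sqrt{78}}{674} \approx -0.035858$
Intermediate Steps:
$v{\left(P \right)} = - \frac{P^{3}}{3}$ ($v{\left(P \right)} = - \frac{P P^{2}}{3} = - \frac{P^{3}}{3}$)
$r{\left(I,w \right)} = -4 - 2 I - 2 w - \frac{2 \sqrt{78}}{3}$ ($r{\left(I,w \right)} = 4 - 2 \left(\left(I + w\right) + \left(\sqrt{- \frac{\left(-2\right)^{3}}{3} + 6} + 4\right)\right) = 4 - 2 \left(\left(I + w\right) + \left(\sqrt{\left(- \frac{1}{3}\right) \left(-8\right) + 6} + 4\right)\right) = 4 - 2 \left(\left(I + w\right) + \left(\sqrt{\frac{8}{3} + 6} + 4\right)\right) = 4 - 2 \left(\left(I + w\right) + \left(\sqrt{\frac{26}{3}} + 4\right)\right) = 4 - 2 \left(\left(I + w\right) + \left(\frac{\sqrt{78}}{3} + 4\right)\right) = 4 - 2 \left(\left(I + w\right) + \left(4 + \frac{\sqrt{78}}{3}\right)\right) = 4 - 2 \left(4 + I + w + \frac{\sqrt{78}}{3}\right) = 4 - \left(8 + 2 I + 2 w + \frac{2 \sqrt{78}}{3}\right) = -4 - 2 I - 2 w - \frac{2 \sqrt{78}}{3}$)
$\frac{1}{r{\left(10,V{\left(1,L{\left(3 \right)} \right)} \right)}} = \frac{1}{-4 - 20 - -2 - \frac{2 \sqrt{78}}{3}} = \frac{1}{-4 - 20 + 2 - \frac{2 \sqrt{78}}{3}} = \frac{1}{-22 - \frac{2 \sqrt{78}}{3}}$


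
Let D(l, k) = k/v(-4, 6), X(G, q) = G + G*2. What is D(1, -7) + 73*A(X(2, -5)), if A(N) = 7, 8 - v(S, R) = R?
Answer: 1015/2 ≈ 507.50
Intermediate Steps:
v(S, R) = 8 - R
X(G, q) = 3*G (X(G, q) = G + 2*G = 3*G)
D(l, k) = k/2 (D(l, k) = k/(8 - 1*6) = k/(8 - 6) = k/2)
D(1, -7) + 73*A(X(2, -5)) = (½)*(-7) + 73*7 = -7/2 + 511 = 1015/2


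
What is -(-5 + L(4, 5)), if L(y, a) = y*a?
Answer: -15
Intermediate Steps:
L(y, a) = a*y
-(-5 + L(4, 5)) = -(-5 + 5*4) = -(-5 + 20) = -1*15 = -15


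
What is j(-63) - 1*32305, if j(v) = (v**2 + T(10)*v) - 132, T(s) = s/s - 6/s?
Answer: -142466/5 ≈ -28493.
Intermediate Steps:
T(s) = 1 - 6/s
j(v) = -132 + v**2 + 2*v/5 (j(v) = (v**2 + ((-6 + 10)/10)*v) - 132 = (v**2 + ((1/10)*4)*v) - 132 = (v**2 + 2*v/5) - 132 = -132 + v**2 + 2*v/5)
j(-63) - 1*32305 = (-132 + (-63)**2 + (2/5)*(-63)) - 1*32305 = (-132 + 3969 - 126/5) - 32305 = 19059/5 - 32305 = -142466/5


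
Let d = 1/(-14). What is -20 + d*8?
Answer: -144/7 ≈ -20.571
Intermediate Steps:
d = -1/14 ≈ -0.071429
-20 + d*8 = -20 - 1/14*8 = -20 - 4/7 = -144/7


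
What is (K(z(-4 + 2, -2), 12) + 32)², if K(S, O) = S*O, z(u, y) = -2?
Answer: 64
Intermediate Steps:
K(S, O) = O*S
(K(z(-4 + 2, -2), 12) + 32)² = (12*(-2) + 32)² = (-24 + 32)² = 8² = 64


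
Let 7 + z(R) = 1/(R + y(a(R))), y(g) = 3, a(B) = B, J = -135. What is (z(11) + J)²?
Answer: 3948169/196 ≈ 20144.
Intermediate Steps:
z(R) = -7 + 1/(3 + R) (z(R) = -7 + 1/(R + 3) = -7 + 1/(3 + R))
(z(11) + J)² = ((-20 - 7*11)/(3 + 11) - 135)² = ((-20 - 77)/14 - 135)² = ((1/14)*(-97) - 135)² = (-97/14 - 135)² = (-1987/14)² = 3948169/196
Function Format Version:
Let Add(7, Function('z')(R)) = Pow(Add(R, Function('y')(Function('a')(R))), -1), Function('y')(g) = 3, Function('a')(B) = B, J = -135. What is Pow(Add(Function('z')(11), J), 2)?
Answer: Rational(3948169, 196) ≈ 20144.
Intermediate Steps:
Function('z')(R) = Add(-7, Pow(Add(3, R), -1)) (Function('z')(R) = Add(-7, Pow(Add(R, 3), -1)) = Add(-7, Pow(Add(3, R), -1)))
Pow(Add(Function('z')(11), J), 2) = Pow(Add(Mul(Pow(Add(3, 11), -1), Add(-20, Mul(-7, 11))), -135), 2) = Pow(Add(Mul(Pow(14, -1), Add(-20, -77)), -135), 2) = Pow(Add(Mul(Rational(1, 14), -97), -135), 2) = Pow(Add(Rational(-97, 14), -135), 2) = Pow(Rational(-1987, 14), 2) = Rational(3948169, 196)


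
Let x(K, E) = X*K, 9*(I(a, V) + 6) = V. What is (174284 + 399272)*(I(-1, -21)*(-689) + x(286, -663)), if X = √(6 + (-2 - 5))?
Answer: 9879502100/3 + 164037016*I ≈ 3.2932e+9 + 1.6404e+8*I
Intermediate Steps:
I(a, V) = -6 + V/9
X = I (X = √(6 - 7) = √(-1) = I ≈ 1.0*I)
x(K, E) = I*K
(174284 + 399272)*(I(-1, -21)*(-689) + x(286, -663)) = (174284 + 399272)*((-6 + (⅑)*(-21))*(-689) + I*286) = 573556*((-6 - 7/3)*(-689) + 286*I) = 573556*(-25/3*(-689) + 286*I) = 573556*(17225/3 + 286*I) = 9879502100/3 + 164037016*I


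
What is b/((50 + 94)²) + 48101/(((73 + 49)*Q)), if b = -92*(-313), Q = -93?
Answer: -27945955/9802944 ≈ -2.8508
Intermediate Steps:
b = 28796
b/((50 + 94)²) + 48101/(((73 + 49)*Q)) = 28796/((50 + 94)²) + 48101/(((73 + 49)*(-93))) = 28796/(144²) + 48101/((122*(-93))) = 28796/20736 + 48101/(-11346) = 28796*(1/20736) + 48101*(-1/11346) = 7199/5184 - 48101/11346 = -27945955/9802944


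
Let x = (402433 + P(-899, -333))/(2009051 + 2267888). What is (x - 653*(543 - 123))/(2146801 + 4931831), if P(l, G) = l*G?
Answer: -293248147085/7568719316862 ≈ -0.038745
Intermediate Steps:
P(l, G) = G*l
x = 701800/4276939 (x = (402433 - 333*(-899))/(2009051 + 2267888) = (402433 + 299367)/4276939 = 701800*(1/4276939) = 701800/4276939 ≈ 0.16409)
(x - 653*(543 - 123))/(2146801 + 4931831) = (701800/4276939 - 653*(543 - 123))/(2146801 + 4931831) = (701800/4276939 - 653*420)/7078632 = (701800/4276939 - 274260)*(1/7078632) = -1172992588340/4276939*1/7078632 = -293248147085/7568719316862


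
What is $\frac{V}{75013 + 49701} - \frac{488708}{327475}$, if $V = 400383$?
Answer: $\frac{70166693413}{40840717150} \approx 1.7181$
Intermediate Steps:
$\frac{V}{75013 + 49701} - \frac{488708}{327475} = \frac{400383}{75013 + 49701} - \frac{488708}{327475} = \frac{400383}{124714} - \frac{488708}{327475} = \frac{70166693413}{40840717150}$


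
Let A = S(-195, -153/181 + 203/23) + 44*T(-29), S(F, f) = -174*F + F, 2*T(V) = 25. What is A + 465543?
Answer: 499828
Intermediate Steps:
T(V) = 25/2 (T(V) = (1/2)*25 = 25/2)
S(F, f) = -173*F
A = 34285 (A = -173*(-195) + 44*(25/2) = 33735 + 550 = 34285)
A + 465543 = 34285 + 465543 = 499828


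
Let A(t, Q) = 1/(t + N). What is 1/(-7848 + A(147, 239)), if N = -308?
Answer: -161/1263529 ≈ -0.00012742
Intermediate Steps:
A(t, Q) = 1/(-308 + t) (A(t, Q) = 1/(t - 308) = 1/(-308 + t))
1/(-7848 + A(147, 239)) = 1/(-7848 + 1/(-308 + 147)) = 1/(-7848 + 1/(-161)) = 1/(-7848 - 1/161) = 1/(-1263529/161) = -161/1263529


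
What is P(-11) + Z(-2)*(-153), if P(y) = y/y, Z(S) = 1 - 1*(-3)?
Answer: -611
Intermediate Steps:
Z(S) = 4 (Z(S) = 1 + 3 = 4)
P(y) = 1
P(-11) + Z(-2)*(-153) = 1 + 4*(-153) = 1 - 612 = -611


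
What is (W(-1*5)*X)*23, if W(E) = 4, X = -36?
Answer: -3312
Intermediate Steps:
(W(-1*5)*X)*23 = (4*(-36))*23 = -144*23 = -3312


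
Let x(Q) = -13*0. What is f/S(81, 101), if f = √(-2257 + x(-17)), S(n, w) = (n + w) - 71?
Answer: I*√2257/111 ≈ 0.428*I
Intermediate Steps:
S(n, w) = -71 + n + w
x(Q) = 0
f = I*√2257 (f = √(-2257 + 0) = √(-2257) = I*√2257 ≈ 47.508*I)
f/S(81, 101) = (I*√2257)/(-71 + 81 + 101) = (I*√2257)/111 = (I*√2257)*(1/111) = I*√2257/111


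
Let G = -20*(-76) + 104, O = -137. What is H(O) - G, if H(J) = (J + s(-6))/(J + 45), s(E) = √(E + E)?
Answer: -149271/92 - I*√3/46 ≈ -1622.5 - 0.037653*I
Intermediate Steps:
s(E) = √2*√E (s(E) = √(2*E) = √2*√E)
H(J) = (J + 2*I*√3)/(45 + J) (H(J) = (J + √2*√(-6))/(J + 45) = (J + √2*(I*√6))/(45 + J) = (J + 2*I*√3)/(45 + J))
G = 1624 (G = 1520 + 104 = 1624)
H(O) - G = (-137 + 2*I*√3)/(45 - 137) - 1*1624 = (-137 + 2*I*√3)/(-92) - 1624 = -(-137 + 2*I*√3)/92 - 1624 = (137/92 - I*√3/46) - 1624 = -149271/92 - I*√3/46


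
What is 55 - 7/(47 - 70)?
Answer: 1272/23 ≈ 55.304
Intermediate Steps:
55 - 7/(47 - 70) = 55 - 7/(-23) = 55 - 1/23*(-7) = 55 + 7/23 = 1272/23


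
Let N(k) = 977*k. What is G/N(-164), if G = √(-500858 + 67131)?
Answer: -I*√433727/160228 ≈ -0.0041103*I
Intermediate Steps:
G = I*√433727 (G = √(-433727) = I*√433727 ≈ 658.58*I)
G/N(-164) = (I*√433727)/((977*(-164))) = (I*√433727)/(-160228) = (I*√433727)*(-1/160228) = -I*√433727/160228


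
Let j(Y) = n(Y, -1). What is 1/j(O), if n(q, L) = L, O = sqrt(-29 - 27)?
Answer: -1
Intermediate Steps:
O = 2*I*sqrt(14) (O = sqrt(-56) = 2*I*sqrt(14) ≈ 7.4833*I)
j(Y) = -1
1/j(O) = 1/(-1) = -1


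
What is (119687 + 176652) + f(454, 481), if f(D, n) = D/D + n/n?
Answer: 296341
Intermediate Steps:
f(D, n) = 2 (f(D, n) = 1 + 1 = 2)
(119687 + 176652) + f(454, 481) = (119687 + 176652) + 2 = 296339 + 2 = 296341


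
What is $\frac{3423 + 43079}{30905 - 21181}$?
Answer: $\frac{23251}{4862} \approx 4.7822$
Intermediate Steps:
$\frac{3423 + 43079}{30905 - 21181} = \frac{46502}{9724} = 46502 \cdot \frac{1}{9724} = \frac{23251}{4862}$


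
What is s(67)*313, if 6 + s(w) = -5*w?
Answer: -106733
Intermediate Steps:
s(w) = -6 - 5*w
s(67)*313 = (-6 - 5*67)*313 = (-6 - 335)*313 = -341*313 = -106733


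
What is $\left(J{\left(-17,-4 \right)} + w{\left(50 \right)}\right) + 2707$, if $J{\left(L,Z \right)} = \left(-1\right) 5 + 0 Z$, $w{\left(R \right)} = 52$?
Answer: $2754$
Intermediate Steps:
$J{\left(L,Z \right)} = -5$ ($J{\left(L,Z \right)} = -5 + 0 = -5$)
$\left(J{\left(-17,-4 \right)} + w{\left(50 \right)}\right) + 2707 = \left(-5 + 52\right) + 2707 = 47 + 2707 = 2754$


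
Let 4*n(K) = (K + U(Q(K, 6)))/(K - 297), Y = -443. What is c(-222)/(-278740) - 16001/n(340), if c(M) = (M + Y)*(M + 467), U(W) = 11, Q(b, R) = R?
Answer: -21916663903/2795364 ≈ -7840.4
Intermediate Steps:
n(K) = (11 + K)/(4*(-297 + K)) (n(K) = ((K + 11)/(K - 297))/4 = ((11 + K)/(-297 + K))/4 = (11 + K)/(4*(-297 + K)))
c(M) = (-443 + M)*(467 + M) (c(M) = (M - 443)*(M + 467) = (-443 + M)*(467 + M))
c(-222)/(-278740) - 16001/n(340) = (-206881 + (-222)² + 24*(-222))/(-278740) - 16001*4*(-297 + 340)/(11 + 340) = (-206881 + 49284 - 5328)*(-1/278740) - 16001/((¼)*351/43) = -162925*(-1/278740) - 16001/((¼)*(1/43)*351) = 4655/7964 - 16001/351/172 = 4655/7964 - 16001*172/351 = 4655/7964 - 2752172/351 = -21916663903/2795364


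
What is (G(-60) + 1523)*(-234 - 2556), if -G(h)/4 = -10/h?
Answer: -4247310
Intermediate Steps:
G(h) = 40/h (G(h) = -(-40)/h = 40/h)
(G(-60) + 1523)*(-234 - 2556) = (40/(-60) + 1523)*(-234 - 2556) = (40*(-1/60) + 1523)*(-2790) = (-⅔ + 1523)*(-2790) = (4567/3)*(-2790) = -4247310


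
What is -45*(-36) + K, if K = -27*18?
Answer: 1134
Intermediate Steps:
K = -486
-45*(-36) + K = -45*(-36) - 486 = 1620 - 486 = 1134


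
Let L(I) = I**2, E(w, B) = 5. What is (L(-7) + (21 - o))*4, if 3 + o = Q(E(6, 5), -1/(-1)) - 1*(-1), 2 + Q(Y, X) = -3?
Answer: 308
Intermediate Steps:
Q(Y, X) = -5 (Q(Y, X) = -2 - 3 = -5)
o = -7 (o = -3 + (-5 - 1*(-1)) = -3 + (-5 + 1) = -3 - 4 = -7)
(L(-7) + (21 - o))*4 = ((-7)**2 + (21 - 1*(-7)))*4 = (49 + (21 + 7))*4 = (49 + 28)*4 = 77*4 = 308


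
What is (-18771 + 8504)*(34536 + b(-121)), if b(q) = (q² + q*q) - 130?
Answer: -653884696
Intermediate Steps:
b(q) = -130 + 2*q² (b(q) = (q² + q²) - 130 = 2*q² - 130 = -130 + 2*q²)
(-18771 + 8504)*(34536 + b(-121)) = (-18771 + 8504)*(34536 + (-130 + 2*(-121)²)) = -10267*(34536 + (-130 + 2*14641)) = -10267*(34536 + (-130 + 29282)) = -10267*(34536 + 29152) = -10267*63688 = -653884696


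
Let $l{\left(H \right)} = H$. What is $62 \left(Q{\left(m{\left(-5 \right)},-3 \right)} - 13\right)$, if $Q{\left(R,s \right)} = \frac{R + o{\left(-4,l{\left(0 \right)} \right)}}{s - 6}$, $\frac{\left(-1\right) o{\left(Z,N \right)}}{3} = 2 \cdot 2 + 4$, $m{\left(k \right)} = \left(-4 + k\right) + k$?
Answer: $- \frac{4898}{9} \approx -544.22$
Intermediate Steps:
$m{\left(k \right)} = -4 + 2 k$
$o{\left(Z,N \right)} = -24$ ($o{\left(Z,N \right)} = - 3 \left(2 \cdot 2 + 4\right) = - 3 \left(4 + 4\right) = \left(-3\right) 8 = -24$)
$Q{\left(R,s \right)} = \frac{-24 + R}{-6 + s}$ ($Q{\left(R,s \right)} = \frac{R - 24}{s - 6} = \frac{-24 + R}{-6 + s}$)
$62 \left(Q{\left(m{\left(-5 \right)},-3 \right)} - 13\right) = 62 \left(\frac{-24 + \left(-4 + 2 \left(-5\right)\right)}{-6 - 3} - 13\right) = 62 \left(\frac{-24 - 14}{-9} - 13\right) = 62 \left(- \frac{-24 - 14}{9} - 13\right) = 62 \left(\left(- \frac{1}{9}\right) \left(-38\right) - 13\right) = 62 \left(\frac{38}{9} - 13\right) = 62 \left(- \frac{79}{9}\right) = - \frac{4898}{9}$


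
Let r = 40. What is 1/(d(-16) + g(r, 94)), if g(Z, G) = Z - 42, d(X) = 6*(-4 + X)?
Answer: -1/122 ≈ -0.0081967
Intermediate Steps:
d(X) = -24 + 6*X
g(Z, G) = -42 + Z
1/(d(-16) + g(r, 94)) = 1/((-24 + 6*(-16)) + (-42 + 40)) = 1/((-24 - 96) - 2) = 1/(-120 - 2) = 1/(-122) = -1/122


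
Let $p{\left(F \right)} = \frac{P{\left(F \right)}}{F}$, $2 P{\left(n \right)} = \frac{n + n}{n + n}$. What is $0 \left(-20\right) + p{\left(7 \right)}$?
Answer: $\frac{1}{14} \approx 0.071429$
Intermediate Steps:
$P{\left(n \right)} = \frac{1}{2}$ ($P{\left(n \right)} = \frac{\left(n + n\right) \frac{1}{n + n}}{2} = \frac{2 n \frac{1}{2 n}}{2} = \frac{1}{2} \cdot 1 = \frac{1}{2}$)
$p{\left(F \right)} = \frac{1}{2 F}$
$0 \left(-20\right) + p{\left(7 \right)} = 0 \left(-20\right) + \frac{1}{2 \cdot 7} = 0 + \frac{1}{2} \cdot \frac{1}{7} = 0 + \frac{1}{14} = \frac{1}{14}$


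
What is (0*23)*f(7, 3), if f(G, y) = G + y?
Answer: 0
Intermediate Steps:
(0*23)*f(7, 3) = (0*23)*(7 + 3) = 0*10 = 0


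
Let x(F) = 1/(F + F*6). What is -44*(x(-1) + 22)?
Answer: -6732/7 ≈ -961.71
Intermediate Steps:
x(F) = 1/(7*F) (x(F) = 1/(F + 6*F) = 1/(7*F))
-44*(x(-1) + 22) = -44*((⅐)/(-1) + 22) = -44*((⅐)*(-1) + 22) = -44*(-⅐ + 22) = -44*153/7 = -6732/7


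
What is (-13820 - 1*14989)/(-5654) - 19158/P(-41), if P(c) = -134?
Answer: 5099079/34438 ≈ 148.07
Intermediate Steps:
(-13820 - 1*14989)/(-5654) - 19158/P(-41) = (-13820 - 1*14989)/(-5654) - 19158/(-134) = (-13820 - 14989)*(-1/5654) - 19158*(-1/134) = -28809*(-1/5654) + 9579/67 = 2619/514 + 9579/67 = 5099079/34438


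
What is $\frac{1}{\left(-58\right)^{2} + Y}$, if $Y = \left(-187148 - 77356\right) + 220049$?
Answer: $- \frac{1}{41091} \approx -2.4336 \cdot 10^{-5}$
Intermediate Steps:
$Y = -44455$ ($Y = -264504 + 220049 = -44455$)
$\frac{1}{\left(-58\right)^{2} + Y} = \frac{1}{\left(-58\right)^{2} - 44455} = \frac{1}{3364 - 44455} = \frac{1}{-41091} = - \frac{1}{41091}$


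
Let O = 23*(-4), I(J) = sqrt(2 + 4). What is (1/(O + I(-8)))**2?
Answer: (92 - sqrt(6))**(-2) ≈ 0.00012470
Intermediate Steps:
I(J) = sqrt(6)
O = -92
(1/(O + I(-8)))**2 = (1/(-92 + sqrt(6)))**2 = (-92 + sqrt(6))**(-2)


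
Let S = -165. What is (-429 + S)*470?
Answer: -279180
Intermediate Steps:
(-429 + S)*470 = (-429 - 165)*470 = -594*470 = -279180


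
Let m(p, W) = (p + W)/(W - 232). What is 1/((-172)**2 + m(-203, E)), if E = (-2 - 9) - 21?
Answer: 264/7810411 ≈ 3.3801e-5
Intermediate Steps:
E = -32 (E = -11 - 21 = -32)
m(p, W) = (W + p)/(-232 + W)
1/((-172)**2 + m(-203, E)) = 1/((-172)**2 + (-32 - 203)/(-232 - 32)) = 1/(29584 - 235/(-264)) = 1/(29584 - 1/264*(-235)) = 1/(29584 + 235/264) = 1/(7810411/264) = 264/7810411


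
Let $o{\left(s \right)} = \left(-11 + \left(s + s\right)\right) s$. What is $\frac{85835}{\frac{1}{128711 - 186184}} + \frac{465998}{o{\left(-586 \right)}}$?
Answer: $- \frac{131533777067242}{26663} \approx -4.9332 \cdot 10^{9}$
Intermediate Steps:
$o{\left(s \right)} = s \left(-11 + 2 s\right)$ ($o{\left(s \right)} = \left(-11 + 2 s\right) s = s \left(-11 + 2 s\right)$)
$\frac{85835}{\frac{1}{128711 - 186184}} + \frac{465998}{o{\left(-586 \right)}} = \frac{85835}{\frac{1}{128711 - 186184}} + \frac{465998}{\left(-586\right) \left(-11 + 2 \left(-586\right)\right)} = \frac{85835}{\frac{1}{128711 - 186184}} + \frac{465998}{\left(-586\right) \left(-11 - 1172\right)} = \frac{85835}{\frac{1}{-57473}} + \frac{465998}{\left(-586\right) \left(-1183\right)} = \frac{85835}{- \frac{1}{57473}} + \frac{465998}{693238} = 85835 \left(-57473\right) + 465998 \cdot \frac{1}{693238} = -4933194955 + \frac{17923}{26663} = - \frac{131533777067242}{26663}$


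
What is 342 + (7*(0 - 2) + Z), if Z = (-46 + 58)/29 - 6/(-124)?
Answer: 590575/1798 ≈ 328.46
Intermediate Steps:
Z = 831/1798 (Z = 12*(1/29) - 6*(-1/124) = 12/29 + 3/62 = 831/1798 ≈ 0.46218)
342 + (7*(0 - 2) + Z) = 342 + (7*(0 - 2) + 831/1798) = 342 + (7*(-2) + 831/1798) = 342 + (-14 + 831/1798) = 342 - 24341/1798 = 590575/1798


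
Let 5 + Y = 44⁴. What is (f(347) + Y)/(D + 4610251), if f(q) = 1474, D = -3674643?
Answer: 3749565/935608 ≈ 4.0076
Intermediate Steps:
Y = 3748091 (Y = -5 + 44⁴ = -5 + 3748096 = 3748091)
(f(347) + Y)/(D + 4610251) = (1474 + 3748091)/(-3674643 + 4610251) = 3749565/935608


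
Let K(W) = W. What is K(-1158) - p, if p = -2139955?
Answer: 2138797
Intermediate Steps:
K(-1158) - p = -1158 - 1*(-2139955) = -1158 + 2139955 = 2138797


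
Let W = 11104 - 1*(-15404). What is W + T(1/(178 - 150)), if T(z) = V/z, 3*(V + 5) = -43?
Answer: 77900/3 ≈ 25967.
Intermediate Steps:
V = -58/3 (V = -5 + (1/3)*(-43) = -5 - 43/3 = -58/3 ≈ -19.333)
T(z) = -58/(3*z)
W = 26508 (W = 11104 + 15404 = 26508)
W + T(1/(178 - 150)) = 26508 - 58/(3*(1/(178 - 150))) = 26508 - 58/(3*(1/28)) = 26508 - 58/(3*1/28) = 26508 - 58/3*28 = 26508 - 1624/3 = 77900/3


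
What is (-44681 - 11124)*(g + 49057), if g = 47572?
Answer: -5392381345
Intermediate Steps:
(-44681 - 11124)*(g + 49057) = (-44681 - 11124)*(47572 + 49057) = -55805*96629 = -5392381345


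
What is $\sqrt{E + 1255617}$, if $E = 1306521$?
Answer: $3 \sqrt{284682} \approx 1600.7$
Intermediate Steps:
$\sqrt{E + 1255617} = \sqrt{1306521 + 1255617} = \sqrt{2562138} = 3 \sqrt{284682}$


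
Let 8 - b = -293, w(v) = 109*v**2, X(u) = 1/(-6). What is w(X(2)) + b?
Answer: 10945/36 ≈ 304.03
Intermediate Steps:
X(u) = -1/6
b = 301 (b = 8 - 1*(-293) = 8 + 293 = 301)
w(X(2)) + b = 109*(-1/6)**2 + 301 = 109*(1/36) + 301 = 109/36 + 301 = 10945/36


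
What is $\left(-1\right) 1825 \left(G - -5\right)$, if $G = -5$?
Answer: $0$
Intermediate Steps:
$\left(-1\right) 1825 \left(G - -5\right) = \left(-1\right) 1825 \left(-5 - -5\right) = - 1825 \left(-5 + 5\right) = \left(-1825\right) 0 = 0$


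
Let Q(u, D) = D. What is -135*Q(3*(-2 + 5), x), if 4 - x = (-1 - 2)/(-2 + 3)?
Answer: -945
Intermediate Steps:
x = 7 (x = 4 - (-1 - 2)/(-2 + 3) = 4 - (-3)/1 = 4 - (-3) = 4 - 1*(-3) = 4 + 3 = 7)
-135*Q(3*(-2 + 5), x) = -135*7 = -945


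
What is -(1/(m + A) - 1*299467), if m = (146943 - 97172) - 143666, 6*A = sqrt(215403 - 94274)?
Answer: 1067938474054093/3566130739 + 6*sqrt(121129)/317385635771 ≈ 2.9947e+5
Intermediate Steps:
A = sqrt(121129)/6 (A = sqrt(215403 - 94274)/6 = sqrt(121129)/6 ≈ 58.006)
m = -93895 (m = 49771 - 143666 = -93895)
-(1/(m + A) - 1*299467) = -(1/(-93895 + sqrt(121129)/6) - 1*299467) = -(1/(-93895 + sqrt(121129)/6) - 299467) = -(-299467 + 1/(-93895 + sqrt(121129)/6)) = 299467 - 1/(-93895 + sqrt(121129)/6)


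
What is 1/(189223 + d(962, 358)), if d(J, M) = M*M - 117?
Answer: 1/317270 ≈ 3.1519e-6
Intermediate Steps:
d(J, M) = -117 + M² (d(J, M) = M² - 117 = -117 + M²)
1/(189223 + d(962, 358)) = 1/(189223 + (-117 + 358²)) = 1/(189223 + (-117 + 128164)) = 1/(189223 + 128047) = 1/317270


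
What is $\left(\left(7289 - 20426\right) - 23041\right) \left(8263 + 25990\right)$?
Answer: $-1239205034$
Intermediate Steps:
$\left(\left(7289 - 20426\right) - 23041\right) \left(8263 + 25990\right) = \left(-13137 - 23041\right) 34253 = \left(-36178\right) 34253 = -1239205034$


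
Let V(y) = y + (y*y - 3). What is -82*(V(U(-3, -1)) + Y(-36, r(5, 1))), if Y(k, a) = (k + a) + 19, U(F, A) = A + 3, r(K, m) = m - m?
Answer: 1148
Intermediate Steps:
r(K, m) = 0
U(F, A) = 3 + A
Y(k, a) = 19 + a + k (Y(k, a) = (a + k) + 19 = 19 + a + k)
V(y) = -3 + y + y² (V(y) = y + (y² - 3) = y + (-3 + y²) = -3 + y + y²)
-82*(V(U(-3, -1)) + Y(-36, r(5, 1))) = -82*((-3 + (3 - 1) + (3 - 1)²) + (19 + 0 - 36)) = -82*((-3 + 2 + 2²) - 17) = -82*((-3 + 2 + 4) - 17) = -82*(3 - 17) = -82*(-14) = 1148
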